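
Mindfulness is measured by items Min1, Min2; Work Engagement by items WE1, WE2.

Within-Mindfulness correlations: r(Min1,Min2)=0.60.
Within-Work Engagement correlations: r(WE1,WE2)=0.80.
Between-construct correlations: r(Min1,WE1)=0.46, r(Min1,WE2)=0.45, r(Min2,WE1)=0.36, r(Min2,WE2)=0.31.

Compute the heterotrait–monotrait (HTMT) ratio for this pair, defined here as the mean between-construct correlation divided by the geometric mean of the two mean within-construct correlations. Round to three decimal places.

0.570

Mean between = 1.58/4 = 0.3950.
Mean within-Min = 0.60/1 = 0.6000; mean within-WE = 0.80/1 = 0.8000.
Geometric mean = √(0.6000 × 0.8000) = 0.6928.
HTMT = 0.3950 / 0.6928 = 0.570.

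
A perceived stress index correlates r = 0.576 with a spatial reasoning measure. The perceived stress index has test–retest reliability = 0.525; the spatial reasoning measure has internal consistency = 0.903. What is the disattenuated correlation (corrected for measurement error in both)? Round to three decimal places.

0.837

r_true = r_obs / √(r_xx · r_yy) = 0.576 / √(0.525 × 0.903) = 0.576 / √0.474075 = 0.576 / 0.6885 ≈ 0.837.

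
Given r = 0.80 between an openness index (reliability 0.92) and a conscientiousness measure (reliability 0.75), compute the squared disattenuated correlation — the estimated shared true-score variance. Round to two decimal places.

0.93

Disattenuated r = 0.80 / √(0.92 × 0.75) = 0.80 / 0.8307 = 0.9630.
Shared true-score variance = 0.9630² = 0.9274 ≈ 0.93.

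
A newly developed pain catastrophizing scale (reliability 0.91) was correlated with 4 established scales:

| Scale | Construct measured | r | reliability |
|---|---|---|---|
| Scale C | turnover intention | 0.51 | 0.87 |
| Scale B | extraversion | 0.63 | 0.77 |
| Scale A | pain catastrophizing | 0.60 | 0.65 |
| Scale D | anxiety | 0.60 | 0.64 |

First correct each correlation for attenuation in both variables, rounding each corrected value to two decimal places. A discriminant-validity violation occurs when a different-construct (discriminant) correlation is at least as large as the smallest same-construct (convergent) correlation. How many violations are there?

1

Disattenuated r (r / √(r_scale · r_new)):
  Scale C (disc): 0.51 / √(0.87·0.91) = 0.57
  Scale B (disc): 0.63 / √(0.77·0.91) = 0.75
  Scale A (conv): 0.60 / √(0.65·0.91) = 0.78
  Scale D (disc): 0.60 / √(0.64·0.91) = 0.79
Smallest convergent = 0.78. Discriminant values: 0.57, 0.75, 0.79; count ≥ 0.78 → 1.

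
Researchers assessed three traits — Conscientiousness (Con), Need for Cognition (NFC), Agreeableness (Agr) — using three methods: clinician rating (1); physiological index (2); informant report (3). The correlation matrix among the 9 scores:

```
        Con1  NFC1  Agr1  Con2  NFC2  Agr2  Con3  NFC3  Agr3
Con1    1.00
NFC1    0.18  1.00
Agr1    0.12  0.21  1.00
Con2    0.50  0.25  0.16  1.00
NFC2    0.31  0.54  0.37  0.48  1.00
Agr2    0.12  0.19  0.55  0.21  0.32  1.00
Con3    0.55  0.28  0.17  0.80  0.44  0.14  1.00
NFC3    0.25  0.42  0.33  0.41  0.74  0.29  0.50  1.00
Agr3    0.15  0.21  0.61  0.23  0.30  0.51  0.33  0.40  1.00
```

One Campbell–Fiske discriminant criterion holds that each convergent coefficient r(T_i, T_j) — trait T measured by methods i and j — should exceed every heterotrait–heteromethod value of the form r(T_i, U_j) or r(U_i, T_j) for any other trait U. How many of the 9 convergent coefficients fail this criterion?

0

Convergent coefficients and their comparison sets:
Con (methods 1·2): 0.50 vs {0.31, 0.25, 0.12, 0.16} → pass.
Con (methods 1·3): 0.55 vs {0.25, 0.28, 0.15, 0.17} → pass.
Con (methods 2·3): 0.80 vs {0.41, 0.44, 0.23, 0.14} → pass.
NFC (methods 1·2): 0.54 vs {0.25, 0.31, 0.19, 0.37} → pass.
NFC (methods 1·3): 0.42 vs {0.28, 0.25, 0.21, 0.33} → pass.
NFC (methods 2·3): 0.74 vs {0.44, 0.41, 0.30, 0.29} → pass.
Agr (methods 1·2): 0.55 vs {0.16, 0.12, 0.37, 0.19} → pass.
Agr (methods 1·3): 0.61 vs {0.17, 0.15, 0.33, 0.21} → pass.
Agr (methods 2·3): 0.51 vs {0.14, 0.23, 0.29, 0.30} → pass.
0 of 9 fail.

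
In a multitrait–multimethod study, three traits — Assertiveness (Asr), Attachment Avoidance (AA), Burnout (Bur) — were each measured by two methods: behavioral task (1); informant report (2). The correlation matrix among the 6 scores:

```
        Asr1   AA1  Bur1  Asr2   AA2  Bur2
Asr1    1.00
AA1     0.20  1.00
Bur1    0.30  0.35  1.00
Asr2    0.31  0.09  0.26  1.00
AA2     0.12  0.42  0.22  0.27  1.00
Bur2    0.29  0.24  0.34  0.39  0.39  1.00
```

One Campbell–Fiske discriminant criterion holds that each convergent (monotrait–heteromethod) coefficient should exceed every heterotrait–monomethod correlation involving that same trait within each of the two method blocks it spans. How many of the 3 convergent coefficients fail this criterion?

2

Checking each validity diagonal entry against its comparison values:
Asr (methods 1·2): 0.31 vs {0.20, 0.27, 0.30, 0.39} → fail.
AA (methods 1·2): 0.42 vs {0.20, 0.27, 0.35, 0.39} → pass.
Bur (methods 1·2): 0.34 vs {0.30, 0.39, 0.35, 0.39} → fail.
2 of 3 fail.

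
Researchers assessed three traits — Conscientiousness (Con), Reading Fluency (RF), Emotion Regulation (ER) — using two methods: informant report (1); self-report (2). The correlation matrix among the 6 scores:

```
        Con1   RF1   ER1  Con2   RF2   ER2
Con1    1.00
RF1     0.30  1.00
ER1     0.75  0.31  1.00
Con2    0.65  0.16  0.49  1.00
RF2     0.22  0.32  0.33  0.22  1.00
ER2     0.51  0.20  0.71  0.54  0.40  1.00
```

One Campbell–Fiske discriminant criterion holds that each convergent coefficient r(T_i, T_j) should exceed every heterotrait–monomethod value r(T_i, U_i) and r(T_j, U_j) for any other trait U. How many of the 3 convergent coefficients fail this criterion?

3

Checking each validity diagonal entry against its comparison values:
Con (methods 1·2): 0.65 vs {0.30, 0.22, 0.75, 0.54} → fail.
RF (methods 1·2): 0.32 vs {0.30, 0.22, 0.31, 0.40} → fail.
ER (methods 1·2): 0.71 vs {0.75, 0.54, 0.31, 0.40} → fail.
3 of 3 fail.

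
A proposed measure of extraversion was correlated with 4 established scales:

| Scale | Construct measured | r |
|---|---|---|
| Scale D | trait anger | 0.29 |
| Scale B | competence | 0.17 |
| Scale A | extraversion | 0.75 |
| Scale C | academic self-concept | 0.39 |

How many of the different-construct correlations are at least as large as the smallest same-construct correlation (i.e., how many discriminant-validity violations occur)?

0

Convergent (same construct = extraversion): Scale A.
Smallest convergent = 0.75. Discriminant values: 0.29, 0.17, 0.39; count ≥ 0.75 → 0.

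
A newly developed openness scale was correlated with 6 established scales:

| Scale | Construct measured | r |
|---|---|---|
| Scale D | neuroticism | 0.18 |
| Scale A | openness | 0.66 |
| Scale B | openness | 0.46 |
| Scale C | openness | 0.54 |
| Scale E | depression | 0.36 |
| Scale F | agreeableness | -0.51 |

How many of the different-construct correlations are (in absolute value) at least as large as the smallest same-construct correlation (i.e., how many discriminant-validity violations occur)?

Convergent (same construct = openness): Scale A, Scale B, Scale C.
Smallest convergent = 0.46. Discriminant |r|: 0.18, 0.36, 0.51; count ≥ 0.46 → 1.

1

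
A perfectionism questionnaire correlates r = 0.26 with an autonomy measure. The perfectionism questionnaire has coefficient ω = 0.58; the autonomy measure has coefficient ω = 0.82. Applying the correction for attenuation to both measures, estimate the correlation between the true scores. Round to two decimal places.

0.38

r_true = r_obs / √(r_xx · r_yy) = 0.26 / √(0.58 × 0.82) = 0.26 / √0.4756 = 0.26 / 0.6896 ≈ 0.38.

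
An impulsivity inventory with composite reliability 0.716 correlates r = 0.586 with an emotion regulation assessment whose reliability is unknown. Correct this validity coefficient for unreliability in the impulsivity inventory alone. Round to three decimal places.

Single correction: r_c = r_obs / √r_xx = 0.586 / √0.716 = 0.586 / 0.8462 ≈ 0.693.

0.693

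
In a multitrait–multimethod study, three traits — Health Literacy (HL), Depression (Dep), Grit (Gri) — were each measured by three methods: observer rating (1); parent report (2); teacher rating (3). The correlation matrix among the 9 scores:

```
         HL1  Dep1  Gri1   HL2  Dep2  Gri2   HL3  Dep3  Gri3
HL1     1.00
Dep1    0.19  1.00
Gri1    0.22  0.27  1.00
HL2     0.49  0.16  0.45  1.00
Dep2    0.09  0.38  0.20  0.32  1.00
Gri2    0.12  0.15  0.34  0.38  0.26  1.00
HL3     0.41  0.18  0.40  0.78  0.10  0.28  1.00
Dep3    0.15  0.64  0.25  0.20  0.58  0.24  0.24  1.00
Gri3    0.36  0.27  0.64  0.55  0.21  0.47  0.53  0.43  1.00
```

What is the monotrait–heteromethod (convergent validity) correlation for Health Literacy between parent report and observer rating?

0.49

Same trait (HL), different methods: r(HL2, HL1) = 0.49.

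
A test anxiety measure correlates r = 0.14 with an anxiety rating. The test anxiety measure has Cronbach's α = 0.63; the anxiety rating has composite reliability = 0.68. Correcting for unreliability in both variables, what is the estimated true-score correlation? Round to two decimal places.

0.21

r_true = r_obs / √(r_xx · r_yy) = 0.14 / √(0.63 × 0.68) = 0.14 / √0.4284 = 0.14 / 0.6545 ≈ 0.21.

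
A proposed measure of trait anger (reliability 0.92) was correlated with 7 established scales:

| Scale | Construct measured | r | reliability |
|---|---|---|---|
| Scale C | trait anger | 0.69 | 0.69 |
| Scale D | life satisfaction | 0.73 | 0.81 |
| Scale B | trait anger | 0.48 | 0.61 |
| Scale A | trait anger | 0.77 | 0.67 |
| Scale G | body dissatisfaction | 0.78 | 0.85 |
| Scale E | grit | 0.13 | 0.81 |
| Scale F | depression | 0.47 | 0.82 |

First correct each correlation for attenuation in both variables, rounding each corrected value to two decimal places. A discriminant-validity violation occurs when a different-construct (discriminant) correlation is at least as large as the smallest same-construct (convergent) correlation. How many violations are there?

2

Disattenuated r (r / √(r_scale · r_new)):
  Scale C (conv): 0.69 / √(0.69·0.92) = 0.87
  Scale D (disc): 0.73 / √(0.81·0.92) = 0.85
  Scale B (conv): 0.48 / √(0.61·0.92) = 0.64
  Scale A (conv): 0.77 / √(0.67·0.92) = 0.98
  Scale G (disc): 0.78 / √(0.85·0.92) = 0.88
  Scale E (disc): 0.13 / √(0.81·0.92) = 0.15
  Scale F (disc): 0.47 / √(0.82·0.92) = 0.54
Smallest convergent = 0.64. Discriminant values: 0.85, 0.88, 0.15, 0.54; count ≥ 0.64 → 2.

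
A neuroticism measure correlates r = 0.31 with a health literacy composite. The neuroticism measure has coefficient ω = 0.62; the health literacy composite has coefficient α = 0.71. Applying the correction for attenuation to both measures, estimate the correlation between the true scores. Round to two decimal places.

0.47

r_true = r_obs / √(r_xx · r_yy) = 0.31 / √(0.62 × 0.71) = 0.31 / √0.4402 = 0.31 / 0.6635 ≈ 0.47.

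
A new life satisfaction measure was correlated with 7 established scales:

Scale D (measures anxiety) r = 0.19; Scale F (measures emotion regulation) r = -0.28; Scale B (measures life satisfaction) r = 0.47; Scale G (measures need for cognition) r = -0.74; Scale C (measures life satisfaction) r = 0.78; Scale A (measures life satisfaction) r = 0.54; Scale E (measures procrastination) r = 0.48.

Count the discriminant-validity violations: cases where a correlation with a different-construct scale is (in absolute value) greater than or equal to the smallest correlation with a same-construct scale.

2

Convergent (same construct = life satisfaction): Scale B, Scale C, Scale A.
Smallest convergent = 0.47. Discriminant |r|: 0.19, 0.28, 0.74, 0.48; count ≥ 0.47 → 2.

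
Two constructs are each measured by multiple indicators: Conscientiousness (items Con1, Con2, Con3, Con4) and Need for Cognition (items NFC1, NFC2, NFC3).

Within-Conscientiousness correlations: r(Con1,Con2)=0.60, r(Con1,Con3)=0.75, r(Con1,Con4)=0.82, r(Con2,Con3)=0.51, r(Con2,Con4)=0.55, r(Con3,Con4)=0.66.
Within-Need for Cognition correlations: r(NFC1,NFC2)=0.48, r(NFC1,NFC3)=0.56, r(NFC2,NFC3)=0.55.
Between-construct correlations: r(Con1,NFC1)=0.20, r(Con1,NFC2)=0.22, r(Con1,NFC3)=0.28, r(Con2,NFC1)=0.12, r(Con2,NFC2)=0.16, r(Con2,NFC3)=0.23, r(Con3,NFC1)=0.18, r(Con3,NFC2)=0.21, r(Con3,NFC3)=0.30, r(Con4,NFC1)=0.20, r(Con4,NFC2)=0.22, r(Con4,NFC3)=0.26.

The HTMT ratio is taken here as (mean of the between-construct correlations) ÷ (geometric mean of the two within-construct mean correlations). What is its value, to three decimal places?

0.367

Between-construct mean = 2.58/12 = 0.2150.
Mean within-Con = 3.89/6 = 0.6483; mean within-NFC = 1.59/3 = 0.5300.
Geometric mean = √(0.6483 × 0.5300) = 0.5862.
HTMT = 0.2150 / 0.5862 = 0.367.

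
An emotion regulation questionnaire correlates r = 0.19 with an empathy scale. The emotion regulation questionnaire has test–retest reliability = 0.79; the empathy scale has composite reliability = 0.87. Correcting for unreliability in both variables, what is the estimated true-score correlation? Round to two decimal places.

r_true = r_obs / √(r_xx · r_yy) = 0.19 / √(0.79 × 0.87) = 0.19 / √0.6873 = 0.19 / 0.8290 ≈ 0.23.

0.23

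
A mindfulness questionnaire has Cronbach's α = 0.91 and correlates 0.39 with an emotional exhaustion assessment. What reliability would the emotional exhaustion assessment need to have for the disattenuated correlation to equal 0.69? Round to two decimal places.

0.35

r_true = r_obs / √(r_xx · r_yy) ⇒ 0.69 = 0.39 / √(0.91 · r_yy).
√(0.91 · r_yy) = 0.39 / 0.69 = 0.5652; 0.91 · r_yy = 0.3195; r_yy = 0.3195 / 0.91 ≈ 0.35.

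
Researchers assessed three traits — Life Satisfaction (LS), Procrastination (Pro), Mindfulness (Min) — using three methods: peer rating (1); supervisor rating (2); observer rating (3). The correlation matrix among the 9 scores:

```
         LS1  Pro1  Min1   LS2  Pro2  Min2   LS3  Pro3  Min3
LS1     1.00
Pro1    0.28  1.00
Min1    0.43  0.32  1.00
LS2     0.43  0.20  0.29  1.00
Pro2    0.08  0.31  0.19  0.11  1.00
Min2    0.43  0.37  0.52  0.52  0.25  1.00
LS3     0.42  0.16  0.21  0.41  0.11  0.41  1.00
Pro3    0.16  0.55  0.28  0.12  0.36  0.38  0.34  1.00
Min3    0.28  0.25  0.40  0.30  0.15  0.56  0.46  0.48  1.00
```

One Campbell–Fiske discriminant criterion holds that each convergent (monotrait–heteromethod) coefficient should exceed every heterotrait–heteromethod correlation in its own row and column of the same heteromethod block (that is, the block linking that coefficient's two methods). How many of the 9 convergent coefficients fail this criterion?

Convergent coefficients and their comparison sets:
LS (methods 1·2): 0.43 vs {0.08, 0.20, 0.43, 0.29} → fail.
LS (methods 1·3): 0.42 vs {0.16, 0.16, 0.28, 0.21} → pass.
LS (methods 2·3): 0.41 vs {0.12, 0.11, 0.30, 0.41} → fail.
Pro (methods 1·2): 0.31 vs {0.20, 0.08, 0.37, 0.19} → fail.
Pro (methods 1·3): 0.55 vs {0.16, 0.16, 0.25, 0.28} → pass.
Pro (methods 2·3): 0.36 vs {0.11, 0.12, 0.15, 0.38} → fail.
Min (methods 1·2): 0.52 vs {0.29, 0.43, 0.19, 0.37} → pass.
Min (methods 1·3): 0.40 vs {0.21, 0.28, 0.28, 0.25} → pass.
Min (methods 2·3): 0.56 vs {0.41, 0.30, 0.38, 0.15} → pass.
4 of 9 fail.

4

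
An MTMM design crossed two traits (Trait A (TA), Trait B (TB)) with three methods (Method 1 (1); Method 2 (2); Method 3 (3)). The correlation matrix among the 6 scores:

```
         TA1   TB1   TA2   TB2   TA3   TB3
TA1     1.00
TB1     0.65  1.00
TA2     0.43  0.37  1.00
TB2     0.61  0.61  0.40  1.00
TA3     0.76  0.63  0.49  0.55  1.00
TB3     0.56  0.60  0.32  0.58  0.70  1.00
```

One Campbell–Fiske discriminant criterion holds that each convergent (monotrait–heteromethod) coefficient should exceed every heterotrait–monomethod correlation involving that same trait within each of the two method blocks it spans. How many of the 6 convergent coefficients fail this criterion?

5

Each convergent coefficient versus the relevant comparison correlations:
TA (methods 1·2): 0.43 vs {0.65, 0.40} → fail.
TA (methods 1·3): 0.76 vs {0.65, 0.70} → pass.
TA (methods 2·3): 0.49 vs {0.40, 0.70} → fail.
TB (methods 1·2): 0.61 vs {0.65, 0.40} → fail.
TB (methods 1·3): 0.60 vs {0.65, 0.70} → fail.
TB (methods 2·3): 0.58 vs {0.40, 0.70} → fail.
5 of 6 fail.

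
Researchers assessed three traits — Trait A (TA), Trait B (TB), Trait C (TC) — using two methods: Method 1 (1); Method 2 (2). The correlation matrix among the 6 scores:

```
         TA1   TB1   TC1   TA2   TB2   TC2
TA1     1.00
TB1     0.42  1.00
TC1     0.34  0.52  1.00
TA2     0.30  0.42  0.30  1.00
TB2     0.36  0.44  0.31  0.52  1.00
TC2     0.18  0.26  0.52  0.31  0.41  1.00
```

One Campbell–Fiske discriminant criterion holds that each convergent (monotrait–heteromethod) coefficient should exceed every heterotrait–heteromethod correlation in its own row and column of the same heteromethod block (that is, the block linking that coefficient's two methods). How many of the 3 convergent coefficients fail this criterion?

Checking each validity diagonal entry against its comparison values:
TA (methods 1·2): 0.30 vs {0.36, 0.42, 0.18, 0.30} → fail.
TB (methods 1·2): 0.44 vs {0.42, 0.36, 0.26, 0.31} → pass.
TC (methods 1·2): 0.52 vs {0.30, 0.18, 0.31, 0.26} → pass.
1 of 3 fail.

1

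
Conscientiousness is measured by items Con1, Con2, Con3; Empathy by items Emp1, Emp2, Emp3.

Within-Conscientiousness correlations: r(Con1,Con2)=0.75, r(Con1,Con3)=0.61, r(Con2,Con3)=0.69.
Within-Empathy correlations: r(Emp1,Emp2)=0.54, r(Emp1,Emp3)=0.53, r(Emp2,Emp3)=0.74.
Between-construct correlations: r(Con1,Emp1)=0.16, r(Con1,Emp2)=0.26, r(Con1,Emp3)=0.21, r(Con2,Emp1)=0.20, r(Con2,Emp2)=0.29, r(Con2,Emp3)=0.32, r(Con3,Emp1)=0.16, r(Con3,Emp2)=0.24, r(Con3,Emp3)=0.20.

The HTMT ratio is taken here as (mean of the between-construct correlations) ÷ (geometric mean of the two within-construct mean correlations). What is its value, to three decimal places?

Between-construct mean = 2.04/9 = 0.2267.
Mean within-Con = 2.05/3 = 0.6833; mean within-Emp = 1.81/3 = 0.6033.
Geometric mean = √(0.6833 × 0.6033) = 0.6421.
HTMT = 0.2267 / 0.6421 = 0.353.

0.353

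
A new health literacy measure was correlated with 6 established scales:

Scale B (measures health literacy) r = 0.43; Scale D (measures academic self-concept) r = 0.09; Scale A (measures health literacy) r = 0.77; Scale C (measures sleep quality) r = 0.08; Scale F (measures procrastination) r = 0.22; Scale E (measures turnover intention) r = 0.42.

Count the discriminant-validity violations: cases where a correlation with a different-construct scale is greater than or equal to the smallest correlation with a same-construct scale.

0

Convergent (same construct = health literacy): Scale B, Scale A.
Smallest convergent = 0.43. Discriminant values: 0.09, 0.08, 0.22, 0.42; count ≥ 0.43 → 0.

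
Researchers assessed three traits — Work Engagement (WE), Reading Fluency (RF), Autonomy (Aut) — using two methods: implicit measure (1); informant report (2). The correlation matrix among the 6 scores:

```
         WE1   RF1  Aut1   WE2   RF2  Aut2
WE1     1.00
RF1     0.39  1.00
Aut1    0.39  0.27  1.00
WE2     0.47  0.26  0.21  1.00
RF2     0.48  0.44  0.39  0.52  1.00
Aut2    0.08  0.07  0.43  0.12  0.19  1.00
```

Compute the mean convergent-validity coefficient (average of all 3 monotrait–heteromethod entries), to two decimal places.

Convergent values: 0.47, 0.44, 0.43; mean = 1.34/3 = 0.45.

0.45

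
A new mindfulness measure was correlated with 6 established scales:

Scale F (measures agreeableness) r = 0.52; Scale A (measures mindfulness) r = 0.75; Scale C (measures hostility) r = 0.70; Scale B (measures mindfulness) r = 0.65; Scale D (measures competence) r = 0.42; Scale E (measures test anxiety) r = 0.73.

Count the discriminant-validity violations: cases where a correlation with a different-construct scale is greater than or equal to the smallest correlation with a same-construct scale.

2

Convergent (same construct = mindfulness): Scale A, Scale B.
Smallest convergent = 0.65. Discriminant values: 0.52, 0.70, 0.42, 0.73; count ≥ 0.65 → 2.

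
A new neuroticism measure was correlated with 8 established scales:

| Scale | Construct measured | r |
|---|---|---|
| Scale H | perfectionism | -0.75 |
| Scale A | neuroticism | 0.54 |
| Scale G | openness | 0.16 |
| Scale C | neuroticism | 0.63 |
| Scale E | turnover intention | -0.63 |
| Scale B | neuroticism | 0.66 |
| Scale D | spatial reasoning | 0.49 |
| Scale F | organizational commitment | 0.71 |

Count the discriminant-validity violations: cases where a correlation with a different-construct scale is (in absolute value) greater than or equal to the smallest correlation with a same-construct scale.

Convergent (same construct = neuroticism): Scale A, Scale C, Scale B.
Smallest convergent = 0.54. Discriminant |r|: 0.75, 0.16, 0.63, 0.49, 0.71; count ≥ 0.54 → 3.

3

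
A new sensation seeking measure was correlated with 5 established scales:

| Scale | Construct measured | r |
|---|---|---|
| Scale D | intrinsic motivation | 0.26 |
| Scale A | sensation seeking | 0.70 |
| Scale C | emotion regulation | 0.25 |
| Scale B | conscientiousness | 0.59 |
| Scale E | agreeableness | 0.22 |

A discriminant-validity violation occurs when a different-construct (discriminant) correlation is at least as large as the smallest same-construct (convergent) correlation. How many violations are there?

0

Convergent (same construct = sensation seeking): Scale A.
Smallest convergent = 0.70. Discriminant values: 0.26, 0.25, 0.59, 0.22; count ≥ 0.70 → 0.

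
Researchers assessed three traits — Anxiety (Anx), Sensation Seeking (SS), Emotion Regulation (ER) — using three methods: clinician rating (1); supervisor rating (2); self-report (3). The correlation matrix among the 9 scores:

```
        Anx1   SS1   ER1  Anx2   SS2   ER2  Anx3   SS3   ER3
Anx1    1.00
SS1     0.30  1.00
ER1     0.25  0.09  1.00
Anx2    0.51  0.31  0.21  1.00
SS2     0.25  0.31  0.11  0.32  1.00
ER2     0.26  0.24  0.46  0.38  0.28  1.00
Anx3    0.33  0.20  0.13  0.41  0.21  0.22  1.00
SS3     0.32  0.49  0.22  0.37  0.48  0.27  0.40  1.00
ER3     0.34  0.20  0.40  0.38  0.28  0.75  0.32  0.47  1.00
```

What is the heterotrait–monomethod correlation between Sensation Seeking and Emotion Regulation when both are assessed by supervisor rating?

Different traits, same method: r(SS2, ER2) = 0.28.

0.28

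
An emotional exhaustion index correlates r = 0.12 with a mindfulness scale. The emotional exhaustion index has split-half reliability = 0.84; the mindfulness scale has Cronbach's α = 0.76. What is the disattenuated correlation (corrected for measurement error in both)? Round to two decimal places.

r_true = r_obs / √(r_xx · r_yy) = 0.12 / √(0.84 × 0.76) = 0.12 / √0.6384 = 0.12 / 0.7990 ≈ 0.15.

0.15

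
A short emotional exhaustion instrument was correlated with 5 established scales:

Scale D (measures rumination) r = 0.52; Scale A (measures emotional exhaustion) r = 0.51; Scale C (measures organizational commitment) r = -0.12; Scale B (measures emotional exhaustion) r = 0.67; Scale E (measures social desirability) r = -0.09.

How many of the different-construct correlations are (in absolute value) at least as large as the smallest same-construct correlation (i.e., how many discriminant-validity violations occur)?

Convergent (same construct = emotional exhaustion): Scale A, Scale B.
Smallest convergent = 0.51. Discriminant |r|: 0.52, 0.12, 0.09; count ≥ 0.51 → 1.

1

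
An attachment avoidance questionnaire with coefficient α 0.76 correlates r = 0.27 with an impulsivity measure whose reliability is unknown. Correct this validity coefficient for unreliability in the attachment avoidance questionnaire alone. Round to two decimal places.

Single correction: r_c = r_obs / √r_xx = 0.27 / √0.76 = 0.27 / 0.8718 ≈ 0.31.

0.31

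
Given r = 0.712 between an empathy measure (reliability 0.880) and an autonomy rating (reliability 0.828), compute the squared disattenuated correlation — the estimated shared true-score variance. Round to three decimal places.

0.696

Disattenuated r = 0.712 / √(0.880 × 0.828) = 0.712 / 0.8536 = 0.8341.
Shared true-score variance = 0.8341² = 0.6957 ≈ 0.696.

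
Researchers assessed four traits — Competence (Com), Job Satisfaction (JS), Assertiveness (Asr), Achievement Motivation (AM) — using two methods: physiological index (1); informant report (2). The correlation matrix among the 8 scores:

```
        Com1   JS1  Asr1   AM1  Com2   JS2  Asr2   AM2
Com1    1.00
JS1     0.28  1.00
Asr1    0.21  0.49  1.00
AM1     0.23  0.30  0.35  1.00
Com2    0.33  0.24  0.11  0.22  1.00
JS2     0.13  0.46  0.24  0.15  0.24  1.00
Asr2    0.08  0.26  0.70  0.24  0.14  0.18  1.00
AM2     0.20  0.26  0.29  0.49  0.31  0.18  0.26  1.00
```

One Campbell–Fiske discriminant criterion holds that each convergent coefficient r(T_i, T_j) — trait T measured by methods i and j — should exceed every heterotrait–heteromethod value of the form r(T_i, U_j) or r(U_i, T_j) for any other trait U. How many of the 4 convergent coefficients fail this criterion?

Each convergent coefficient versus the relevant comparison correlations:
Com (methods 1·2): 0.33 vs {0.13, 0.24, 0.08, 0.11, 0.20, 0.22} → pass.
JS (methods 1·2): 0.46 vs {0.24, 0.13, 0.26, 0.24, 0.26, 0.15} → pass.
Asr (methods 1·2): 0.70 vs {0.11, 0.08, 0.24, 0.26, 0.29, 0.24} → pass.
AM (methods 1·2): 0.49 vs {0.22, 0.20, 0.15, 0.26, 0.24, 0.29} → pass.
0 of 4 fail.

0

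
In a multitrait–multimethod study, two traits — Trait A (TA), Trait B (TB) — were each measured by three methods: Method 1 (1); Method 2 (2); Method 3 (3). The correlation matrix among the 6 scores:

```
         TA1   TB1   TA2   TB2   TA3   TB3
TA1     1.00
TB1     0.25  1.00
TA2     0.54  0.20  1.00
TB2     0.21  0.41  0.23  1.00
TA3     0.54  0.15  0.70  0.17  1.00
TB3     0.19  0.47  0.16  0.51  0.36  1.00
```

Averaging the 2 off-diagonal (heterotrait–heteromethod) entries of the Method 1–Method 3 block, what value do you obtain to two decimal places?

0.17

HTHM values (method 1 × method 3): 0.19, 0.15; mean = 0.34/2 = 0.17.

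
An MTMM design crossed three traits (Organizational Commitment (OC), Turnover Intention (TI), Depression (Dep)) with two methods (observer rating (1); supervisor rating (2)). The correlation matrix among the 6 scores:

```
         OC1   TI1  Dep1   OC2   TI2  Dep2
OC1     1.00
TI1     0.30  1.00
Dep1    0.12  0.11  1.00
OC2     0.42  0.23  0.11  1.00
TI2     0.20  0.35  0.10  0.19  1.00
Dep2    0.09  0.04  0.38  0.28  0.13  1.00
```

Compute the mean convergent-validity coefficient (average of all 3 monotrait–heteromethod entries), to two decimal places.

Convergent values: 0.42, 0.35, 0.38; mean = 1.15/3 = 0.38.

0.38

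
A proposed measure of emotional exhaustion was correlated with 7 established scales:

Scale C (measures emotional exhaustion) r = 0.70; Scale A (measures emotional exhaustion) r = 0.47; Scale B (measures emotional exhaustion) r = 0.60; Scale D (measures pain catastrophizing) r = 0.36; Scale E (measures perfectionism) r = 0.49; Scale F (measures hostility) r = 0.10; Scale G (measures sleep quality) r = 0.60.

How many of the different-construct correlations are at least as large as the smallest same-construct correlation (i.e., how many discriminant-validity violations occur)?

Convergent (same construct = emotional exhaustion): Scale C, Scale A, Scale B.
Smallest convergent = 0.47. Discriminant values: 0.36, 0.49, 0.10, 0.60; count ≥ 0.47 → 2.

2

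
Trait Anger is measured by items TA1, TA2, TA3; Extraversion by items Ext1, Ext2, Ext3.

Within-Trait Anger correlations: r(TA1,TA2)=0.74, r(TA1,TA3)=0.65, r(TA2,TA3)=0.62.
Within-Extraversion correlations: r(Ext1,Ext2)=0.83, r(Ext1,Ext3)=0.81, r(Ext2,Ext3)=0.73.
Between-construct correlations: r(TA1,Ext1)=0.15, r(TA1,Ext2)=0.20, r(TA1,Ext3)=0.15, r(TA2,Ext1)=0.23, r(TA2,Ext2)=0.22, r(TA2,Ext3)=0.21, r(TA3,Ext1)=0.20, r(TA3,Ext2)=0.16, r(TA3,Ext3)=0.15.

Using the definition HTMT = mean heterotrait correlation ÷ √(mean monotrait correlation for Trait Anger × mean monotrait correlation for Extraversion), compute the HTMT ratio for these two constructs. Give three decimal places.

0.255

Mean heterotrait r = 1.67/9 = 0.1856.
Mean within-TA = 2.01/3 = 0.6700; mean within-Ext = 2.37/3 = 0.7900.
Geometric mean = √(0.6700 × 0.7900) = 0.7275.
HTMT = 0.1856 / 0.7275 = 0.255.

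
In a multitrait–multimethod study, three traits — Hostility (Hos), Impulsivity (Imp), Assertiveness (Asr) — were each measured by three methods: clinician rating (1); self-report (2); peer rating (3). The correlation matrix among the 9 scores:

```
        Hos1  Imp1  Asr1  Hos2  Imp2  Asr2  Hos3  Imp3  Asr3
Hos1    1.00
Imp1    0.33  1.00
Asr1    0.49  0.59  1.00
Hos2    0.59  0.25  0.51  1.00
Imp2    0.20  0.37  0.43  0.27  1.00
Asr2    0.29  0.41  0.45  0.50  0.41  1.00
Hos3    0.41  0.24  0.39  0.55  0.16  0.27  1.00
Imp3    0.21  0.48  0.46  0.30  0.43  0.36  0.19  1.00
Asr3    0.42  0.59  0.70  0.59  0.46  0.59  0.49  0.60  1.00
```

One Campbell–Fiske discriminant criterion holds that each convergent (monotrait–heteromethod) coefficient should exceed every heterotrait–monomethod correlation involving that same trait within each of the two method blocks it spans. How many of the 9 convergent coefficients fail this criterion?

Convergent coefficients and their comparison sets:
Hos (methods 1·2): 0.59 vs {0.33, 0.27, 0.49, 0.50} → pass.
Hos (methods 1·3): 0.41 vs {0.33, 0.19, 0.49, 0.49} → fail.
Hos (methods 2·3): 0.55 vs {0.27, 0.19, 0.50, 0.49} → pass.
Imp (methods 1·2): 0.37 vs {0.33, 0.27, 0.59, 0.41} → fail.
Imp (methods 1·3): 0.48 vs {0.33, 0.19, 0.59, 0.60} → fail.
Imp (methods 2·3): 0.43 vs {0.27, 0.19, 0.41, 0.60} → fail.
Asr (methods 1·2): 0.45 vs {0.49, 0.50, 0.59, 0.41} → fail.
Asr (methods 1·3): 0.70 vs {0.49, 0.49, 0.59, 0.60} → pass.
Asr (methods 2·3): 0.59 vs {0.50, 0.49, 0.41, 0.60} → fail.
6 of 9 fail.

6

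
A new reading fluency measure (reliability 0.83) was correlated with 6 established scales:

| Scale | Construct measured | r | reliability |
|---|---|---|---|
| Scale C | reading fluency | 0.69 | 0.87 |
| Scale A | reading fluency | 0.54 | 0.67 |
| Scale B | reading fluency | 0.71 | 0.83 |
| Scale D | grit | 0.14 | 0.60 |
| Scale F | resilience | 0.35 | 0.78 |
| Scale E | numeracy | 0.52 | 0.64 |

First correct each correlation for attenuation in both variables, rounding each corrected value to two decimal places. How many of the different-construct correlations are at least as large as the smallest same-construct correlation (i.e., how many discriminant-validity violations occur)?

Disattenuated r (r / √(r_scale · r_new)):
  Scale C (conv): 0.69 / √(0.87·0.83) = 0.81
  Scale A (conv): 0.54 / √(0.67·0.83) = 0.72
  Scale B (conv): 0.71 / √(0.83·0.83) = 0.86
  Scale D (disc): 0.14 / √(0.60·0.83) = 0.20
  Scale F (disc): 0.35 / √(0.78·0.83) = 0.43
  Scale E (disc): 0.52 / √(0.64·0.83) = 0.71
Smallest convergent = 0.72. Discriminant values: 0.20, 0.43, 0.71; count ≥ 0.72 → 0.

0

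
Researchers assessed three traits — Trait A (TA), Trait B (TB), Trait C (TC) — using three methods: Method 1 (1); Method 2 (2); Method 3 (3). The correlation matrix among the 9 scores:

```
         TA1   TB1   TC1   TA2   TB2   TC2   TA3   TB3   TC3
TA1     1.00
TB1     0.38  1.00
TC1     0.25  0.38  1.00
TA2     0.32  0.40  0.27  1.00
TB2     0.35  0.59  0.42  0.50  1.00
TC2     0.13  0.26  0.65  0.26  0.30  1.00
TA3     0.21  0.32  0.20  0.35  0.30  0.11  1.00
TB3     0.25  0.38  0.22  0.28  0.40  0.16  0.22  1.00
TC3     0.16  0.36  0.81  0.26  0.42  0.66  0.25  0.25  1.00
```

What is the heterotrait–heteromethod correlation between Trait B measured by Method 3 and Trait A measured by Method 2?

0.28

Different traits and methods: r(TB3, TA2) = 0.28.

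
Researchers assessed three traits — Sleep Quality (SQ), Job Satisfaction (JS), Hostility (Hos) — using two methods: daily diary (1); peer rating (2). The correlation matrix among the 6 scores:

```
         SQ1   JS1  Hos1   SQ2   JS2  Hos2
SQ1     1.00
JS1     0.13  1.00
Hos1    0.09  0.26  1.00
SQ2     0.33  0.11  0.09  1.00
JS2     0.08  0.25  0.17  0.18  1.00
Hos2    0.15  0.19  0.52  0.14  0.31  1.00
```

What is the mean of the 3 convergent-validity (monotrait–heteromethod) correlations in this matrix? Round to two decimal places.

0.37

Convergent values: 0.33, 0.25, 0.52; mean = 1.10/3 = 0.37.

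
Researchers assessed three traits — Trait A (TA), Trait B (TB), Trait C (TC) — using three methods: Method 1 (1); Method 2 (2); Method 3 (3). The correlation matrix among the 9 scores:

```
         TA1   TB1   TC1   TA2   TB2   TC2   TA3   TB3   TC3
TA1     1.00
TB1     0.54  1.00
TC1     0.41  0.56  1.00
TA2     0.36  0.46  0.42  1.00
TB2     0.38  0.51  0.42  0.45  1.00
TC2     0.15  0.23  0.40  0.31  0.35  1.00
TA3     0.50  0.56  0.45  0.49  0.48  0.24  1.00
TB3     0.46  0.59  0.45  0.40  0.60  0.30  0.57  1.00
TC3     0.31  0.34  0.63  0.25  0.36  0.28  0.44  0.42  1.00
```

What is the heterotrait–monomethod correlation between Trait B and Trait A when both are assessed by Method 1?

Different traits, same method: r(TB1, TA1) = 0.54.

0.54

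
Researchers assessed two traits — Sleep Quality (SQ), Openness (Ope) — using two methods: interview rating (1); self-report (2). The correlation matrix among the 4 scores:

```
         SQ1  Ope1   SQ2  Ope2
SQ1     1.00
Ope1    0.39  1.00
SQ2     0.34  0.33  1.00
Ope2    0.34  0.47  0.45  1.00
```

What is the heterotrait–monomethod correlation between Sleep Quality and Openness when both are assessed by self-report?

Different traits, same method: r(SQ2, Ope2) = 0.45.

0.45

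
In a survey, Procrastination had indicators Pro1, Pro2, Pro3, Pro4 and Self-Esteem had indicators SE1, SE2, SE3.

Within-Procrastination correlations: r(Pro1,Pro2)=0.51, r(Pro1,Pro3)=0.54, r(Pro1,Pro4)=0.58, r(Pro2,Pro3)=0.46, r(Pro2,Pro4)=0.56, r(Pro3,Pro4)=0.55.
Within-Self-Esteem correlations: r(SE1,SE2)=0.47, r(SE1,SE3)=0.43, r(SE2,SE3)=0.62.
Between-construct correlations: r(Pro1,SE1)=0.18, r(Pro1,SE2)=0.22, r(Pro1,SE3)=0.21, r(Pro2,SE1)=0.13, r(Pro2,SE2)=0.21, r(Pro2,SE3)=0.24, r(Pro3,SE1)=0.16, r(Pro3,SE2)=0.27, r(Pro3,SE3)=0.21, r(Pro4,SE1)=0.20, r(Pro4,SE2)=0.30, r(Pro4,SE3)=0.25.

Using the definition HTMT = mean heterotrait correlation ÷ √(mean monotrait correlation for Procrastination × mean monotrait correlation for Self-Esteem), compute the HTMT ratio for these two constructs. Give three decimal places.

Mean between = 2.58/12 = 0.2150.
Mean within-Pro = 3.20/6 = 0.5333; mean within-SE = 1.52/3 = 0.5067.
Geometric mean = √(0.5333 × 0.5067) = 0.5198.
HTMT = 0.2150 / 0.5198 = 0.414.

0.414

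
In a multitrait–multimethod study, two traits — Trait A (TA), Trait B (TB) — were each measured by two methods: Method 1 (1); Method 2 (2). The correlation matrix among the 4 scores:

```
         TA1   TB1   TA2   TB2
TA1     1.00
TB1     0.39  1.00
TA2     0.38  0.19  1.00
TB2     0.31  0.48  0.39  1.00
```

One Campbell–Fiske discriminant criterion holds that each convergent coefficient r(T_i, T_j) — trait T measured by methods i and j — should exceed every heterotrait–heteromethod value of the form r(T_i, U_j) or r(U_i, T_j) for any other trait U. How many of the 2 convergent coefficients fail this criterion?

Checking each validity diagonal entry against its comparison values:
TA (methods 1·2): 0.38 vs {0.31, 0.19} → pass.
TB (methods 1·2): 0.48 vs {0.19, 0.31} → pass.
0 of 2 fail.

0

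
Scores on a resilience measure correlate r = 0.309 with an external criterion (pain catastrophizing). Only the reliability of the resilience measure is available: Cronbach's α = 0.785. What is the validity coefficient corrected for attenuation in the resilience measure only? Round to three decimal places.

Single correction: r_c = r_obs / √r_xx = 0.309 / √0.785 = 0.309 / 0.8860 ≈ 0.349.

0.349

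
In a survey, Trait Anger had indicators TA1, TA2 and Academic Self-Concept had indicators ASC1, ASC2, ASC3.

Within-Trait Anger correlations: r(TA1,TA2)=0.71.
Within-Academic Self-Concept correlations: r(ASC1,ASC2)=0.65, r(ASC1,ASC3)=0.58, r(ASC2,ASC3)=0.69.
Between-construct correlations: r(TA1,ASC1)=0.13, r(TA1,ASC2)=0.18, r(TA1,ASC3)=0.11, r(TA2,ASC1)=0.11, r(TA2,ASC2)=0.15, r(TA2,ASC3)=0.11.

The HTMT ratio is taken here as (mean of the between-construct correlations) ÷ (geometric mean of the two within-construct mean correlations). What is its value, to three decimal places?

0.195

Mean heterotrait r = 0.79/6 = 0.1317.
Mean within-TA = 0.71/1 = 0.7100; mean within-ASC = 1.92/3 = 0.6400.
Geometric mean = √(0.7100 × 0.6400) = 0.6741.
HTMT = 0.1317 / 0.6741 = 0.195.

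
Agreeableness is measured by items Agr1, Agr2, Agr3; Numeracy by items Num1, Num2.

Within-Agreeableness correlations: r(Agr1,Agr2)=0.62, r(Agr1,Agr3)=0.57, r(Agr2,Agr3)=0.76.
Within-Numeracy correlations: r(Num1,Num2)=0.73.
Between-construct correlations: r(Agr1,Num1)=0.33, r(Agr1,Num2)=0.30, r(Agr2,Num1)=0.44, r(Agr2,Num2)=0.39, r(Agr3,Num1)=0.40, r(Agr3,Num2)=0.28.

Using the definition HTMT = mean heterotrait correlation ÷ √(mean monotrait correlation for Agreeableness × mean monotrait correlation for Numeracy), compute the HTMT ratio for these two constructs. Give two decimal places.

Between-construct mean = 2.14/6 = 0.3567.
Mean within-Agr = 1.95/3 = 0.6500; mean within-Num = 0.73/1 = 0.7300.
Geometric mean = √(0.6500 × 0.7300) = 0.6888.
HTMT = 0.3567 / 0.6888 = 0.52.

0.52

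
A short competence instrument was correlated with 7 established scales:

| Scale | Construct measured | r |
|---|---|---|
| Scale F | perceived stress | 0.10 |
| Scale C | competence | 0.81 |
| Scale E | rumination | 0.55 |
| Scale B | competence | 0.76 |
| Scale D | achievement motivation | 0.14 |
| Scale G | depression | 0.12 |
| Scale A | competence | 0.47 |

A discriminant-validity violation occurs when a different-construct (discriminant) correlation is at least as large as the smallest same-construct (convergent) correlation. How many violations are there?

Convergent (same construct = competence): Scale C, Scale B, Scale A.
Smallest convergent = 0.47. Discriminant values: 0.10, 0.55, 0.14, 0.12; count ≥ 0.47 → 1.

1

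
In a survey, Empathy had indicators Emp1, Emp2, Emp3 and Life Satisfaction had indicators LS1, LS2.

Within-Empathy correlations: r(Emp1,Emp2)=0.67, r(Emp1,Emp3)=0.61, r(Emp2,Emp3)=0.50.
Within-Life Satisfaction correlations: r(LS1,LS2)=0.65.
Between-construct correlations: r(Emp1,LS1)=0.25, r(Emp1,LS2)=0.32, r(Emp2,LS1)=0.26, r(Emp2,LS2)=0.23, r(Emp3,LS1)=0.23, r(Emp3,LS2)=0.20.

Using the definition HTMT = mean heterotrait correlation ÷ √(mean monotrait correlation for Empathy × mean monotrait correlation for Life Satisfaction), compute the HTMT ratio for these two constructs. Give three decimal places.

Between-construct mean = 1.49/6 = 0.2483.
Mean within-Emp = 1.78/3 = 0.5933; mean within-LS = 0.65/1 = 0.6500.
Geometric mean = √(0.5933 × 0.6500) = 0.6210.
HTMT = 0.2483 / 0.6210 = 0.400.

0.400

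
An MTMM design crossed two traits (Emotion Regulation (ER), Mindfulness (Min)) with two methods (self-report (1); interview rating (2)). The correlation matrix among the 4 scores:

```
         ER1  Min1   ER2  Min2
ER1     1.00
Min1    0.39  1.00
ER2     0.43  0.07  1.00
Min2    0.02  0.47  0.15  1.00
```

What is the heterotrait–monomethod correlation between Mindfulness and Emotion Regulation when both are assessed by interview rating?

0.15

Different traits, same method: r(Min2, ER2) = 0.15.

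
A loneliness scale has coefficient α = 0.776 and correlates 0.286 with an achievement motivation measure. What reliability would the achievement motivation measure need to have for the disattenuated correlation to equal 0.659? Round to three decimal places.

r_true = r_obs / √(r_xx · r_yy) ⇒ 0.659 = 0.286 / √(0.776 · r_yy).
√(0.776 · r_yy) = 0.286 / 0.659 = 0.4340; 0.776 · r_yy = 0.1884; r_yy = 0.1884 / 0.776 ≈ 0.243.

0.243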